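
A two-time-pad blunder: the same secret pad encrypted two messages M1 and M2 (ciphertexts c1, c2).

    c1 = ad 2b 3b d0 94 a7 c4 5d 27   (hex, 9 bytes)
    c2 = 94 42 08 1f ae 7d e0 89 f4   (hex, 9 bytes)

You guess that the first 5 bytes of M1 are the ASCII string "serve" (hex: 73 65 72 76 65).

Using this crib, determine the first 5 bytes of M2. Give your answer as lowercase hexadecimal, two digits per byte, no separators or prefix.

First, c1 ⊕ c2 = (M1 ⊕ K) ⊕ (M2 ⊕ K) = M1 ⊕ M2, so the key drops out. Then M2 = (M1 ⊕ M2) ⊕ M1 over the first 5 bytes.
byte 0: (ad xor 94) xor 73 = 39 xor 73 = 4a
byte 1: (2b xor 42) xor 65 = 69 xor 65 = 0c
byte 2: (3b xor 08) xor 72 = 33 xor 72 = 41
byte 3: (d0 xor 1f) xor 76 = cf xor 76 = b9
byte 4: (94 xor ae) xor 65 = 3a xor 65 = 5f

4a0c41b95f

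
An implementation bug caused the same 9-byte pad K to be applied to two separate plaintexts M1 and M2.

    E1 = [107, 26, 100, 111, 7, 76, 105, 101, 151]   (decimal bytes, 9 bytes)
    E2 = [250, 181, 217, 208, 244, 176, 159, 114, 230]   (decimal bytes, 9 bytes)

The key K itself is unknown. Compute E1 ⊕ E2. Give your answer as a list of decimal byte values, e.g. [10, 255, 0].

E1 ⊕ E2 = (M1 ⊕ K) ⊕ (M2 ⊕ K) = M1 ⊕ M2 — the shared key cancels under XOR.
byte 0: 6b xor fa = 91
byte 1: 1a xor b5 = af
byte 2: 64 xor d9 = bd
byte 3: 6f xor d0 = bf
byte 4: 07 xor f4 = f3
byte 5: 4c xor b0 = fc
byte 6: 69 xor 9f = f6
byte 7: 65 xor 72 = 17
byte 8: 97 xor e6 = 71

[145, 175, 189, 191, 243, 252, 246, 23, 113]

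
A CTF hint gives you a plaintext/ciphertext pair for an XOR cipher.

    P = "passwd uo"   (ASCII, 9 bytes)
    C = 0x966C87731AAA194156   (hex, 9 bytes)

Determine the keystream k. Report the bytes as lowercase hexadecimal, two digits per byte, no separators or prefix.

e60df4006dce393439

Since C = P ⊕ k, XORing both sides with P gives k = P ⊕ C.
70 XOR 96 = e6
61 XOR 6c = 0d
73 XOR 87 = f4
73 XOR 73 = 00
77 XOR 1a = 6d
64 XOR aa = ce
20 XOR 19 = 39
75 XOR 41 = 34
6f XOR 56 = 39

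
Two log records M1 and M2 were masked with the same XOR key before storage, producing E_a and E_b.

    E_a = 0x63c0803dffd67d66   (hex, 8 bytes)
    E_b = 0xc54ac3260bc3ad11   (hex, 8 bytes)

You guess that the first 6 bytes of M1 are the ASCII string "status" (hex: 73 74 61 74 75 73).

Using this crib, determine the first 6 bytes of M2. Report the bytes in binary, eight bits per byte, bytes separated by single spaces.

11010101 11111110 00100010 01101111 10000001 01100110

First, E_a ⊕ E_b = (M1 ⊕ K) ⊕ (M2 ⊕ K) = M1 ⊕ M2, so the key drops out. Then M2 = (M1 ⊕ M2) ⊕ M1 over the first 6 bytes.
byte 0: (63 xor c5) xor 73 = a6 xor 73 = d5
byte 1: (c0 xor 4a) xor 74 = 8a xor 74 = fe
byte 2: (80 xor c3) xor 61 = 43 xor 61 = 22
byte 3: (3d xor 26) xor 74 = 1b xor 74 = 6f
byte 4: (ff xor 0b) xor 75 = f4 xor 75 = 81
byte 5: (d6 xor c3) xor 73 = 15 xor 73 = 66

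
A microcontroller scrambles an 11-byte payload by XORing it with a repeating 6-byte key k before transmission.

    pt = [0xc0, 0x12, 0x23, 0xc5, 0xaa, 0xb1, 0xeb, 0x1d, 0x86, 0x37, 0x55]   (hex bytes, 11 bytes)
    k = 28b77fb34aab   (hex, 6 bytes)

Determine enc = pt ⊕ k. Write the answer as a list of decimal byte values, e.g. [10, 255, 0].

The 6-byte key repeats, so the effective keystream is 28 b7 7f b3 4a ab 28 b7 7f b3 4a.
byte 0: 192 xor  40 = 232
byte 1:  18 xor 183 = 165
byte 2:  35 xor 127 =  92
byte 3: 197 xor 179 = 118
byte 4: 170 xor  74 = 224
byte 5: 177 xor 171 =  26
byte 6: 235 xor  40 = 195
byte 7:  29 xor 183 = 170
byte 8: 134 xor 127 = 249
byte 9:  55 xor 179 = 132
byte 10:  85 xor  74 =  31

[232, 165, 92, 118, 224, 26, 195, 170, 249, 132, 31]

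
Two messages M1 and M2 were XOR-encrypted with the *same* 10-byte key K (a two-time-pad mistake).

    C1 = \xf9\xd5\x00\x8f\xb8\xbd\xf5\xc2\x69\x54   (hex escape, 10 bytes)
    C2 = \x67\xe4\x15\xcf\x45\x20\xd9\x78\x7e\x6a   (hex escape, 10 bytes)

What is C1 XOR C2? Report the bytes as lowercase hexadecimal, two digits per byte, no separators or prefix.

C1 ⊕ C2 = (M1 ⊕ K) ⊕ (M2 ⊕ K) = M1 ⊕ M2 — the shared key cancels under XOR.
f9 ^ 67 = 9e
d5 ^ e4 = 31
00 ^ 15 = 15
8f ^ cf = 40
b8 ^ 45 = fd
bd ^ 20 = 9d
f5 ^ d9 = 2c
c2 ^ 78 = ba
69 ^ 7e = 17
54 ^ 6a = 3e

9e311540fd9d2cba173e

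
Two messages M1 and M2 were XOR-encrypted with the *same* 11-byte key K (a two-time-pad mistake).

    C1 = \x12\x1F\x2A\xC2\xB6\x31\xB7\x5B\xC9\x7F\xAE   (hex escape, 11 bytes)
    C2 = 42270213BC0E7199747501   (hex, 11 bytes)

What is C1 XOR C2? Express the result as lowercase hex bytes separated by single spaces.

50 38 28 d1 0a 3f c6 c2 bd 0a af

C1 ⊕ C2 = (M1 ⊕ K) ⊕ (M2 ⊕ K) = M1 ⊕ M2 — the shared key cancels under XOR.
byte 0: 00010010 XOR 01000010 = 01010000
byte 1: 00011111 XOR 00100111 = 00111000
byte 2: 00101010 XOR 00000010 = 00101000
byte 3: 11000010 XOR 00010011 = 11010001
byte 4: 10110110 XOR 10111100 = 00001010
byte 5: 00110001 XOR 00001110 = 00111111
byte 6: 10110111 XOR 01110001 = 11000110
byte 7: 01011011 XOR 10011001 = 11000010
byte 8: 11001001 XOR 01110100 = 10111101
byte 9: 01111111 XOR 01110101 = 00001010
byte 10: 10101110 XOR 00000001 = 10101111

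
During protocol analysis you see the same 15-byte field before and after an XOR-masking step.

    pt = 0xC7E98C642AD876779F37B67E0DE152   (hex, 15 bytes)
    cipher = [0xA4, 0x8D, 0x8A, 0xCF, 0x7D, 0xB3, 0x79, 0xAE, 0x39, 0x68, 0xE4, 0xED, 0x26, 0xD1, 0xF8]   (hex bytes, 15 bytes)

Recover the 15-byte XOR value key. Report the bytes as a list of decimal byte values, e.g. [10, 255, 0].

Since cipher = pt ⊕ key, XORing both sides with pt gives key = pt ⊕ cipher.
11000111 xor 10100100 = 01100011
11101001 xor 10001101 = 01100100
10001100 xor 10001010 = 00000110
01100100 xor 11001111 = 10101011
00101010 xor 01111101 = 01010111
11011000 xor 10110011 = 01101011
01110110 xor 01111001 = 00001111
01110111 xor 10101110 = 11011001
10011111 xor 00111001 = 10100110
00110111 xor 01101000 = 01011111
10110110 xor 11100100 = 01010010
01111110 xor 11101101 = 10010011
00001101 xor 00100110 = 00101011
11100001 xor 11010001 = 00110000
01010010 xor 11111000 = 10101010

[99, 100, 6, 171, 87, 107, 15, 217, 166, 95, 82, 147, 43, 48, 170]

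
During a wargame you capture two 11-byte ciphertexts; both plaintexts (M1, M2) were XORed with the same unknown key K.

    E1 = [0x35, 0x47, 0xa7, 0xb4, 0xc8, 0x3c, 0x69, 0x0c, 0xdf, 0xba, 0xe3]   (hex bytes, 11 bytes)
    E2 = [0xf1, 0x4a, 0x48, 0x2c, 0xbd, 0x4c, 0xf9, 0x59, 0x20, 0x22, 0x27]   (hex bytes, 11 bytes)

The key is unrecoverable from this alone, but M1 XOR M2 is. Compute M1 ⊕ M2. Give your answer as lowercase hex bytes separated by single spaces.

c4 0d ef 98 75 70 90 55 ff 98 c4

E1 ⊕ E2 = (M1 ⊕ K) ⊕ (M2 ⊕ K) = M1 ⊕ M2 — the shared key cancels under XOR.
35 xor f1 = c4
47 xor 4a = 0d
a7 xor 48 = ef
b4 xor 2c = 98
c8 xor bd = 75
3c xor 4c = 70
69 xor f9 = 90
0c xor 59 = 55
df xor 20 = ff
ba xor 22 = 98
e3 xor 27 = c4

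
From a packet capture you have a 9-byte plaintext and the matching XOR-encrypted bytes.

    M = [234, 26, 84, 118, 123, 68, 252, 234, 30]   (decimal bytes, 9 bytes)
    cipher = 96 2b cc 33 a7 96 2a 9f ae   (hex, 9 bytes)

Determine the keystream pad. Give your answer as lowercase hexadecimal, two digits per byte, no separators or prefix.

7c319845dcd2d675b0

Since cipher = M ⊕ pad, XORing both sides with M gives pad = M ⊕ cipher.
11101010 xor 10010110 = 01111100
00011010 xor 00101011 = 00110001
01010100 xor 11001100 = 10011000
01110110 xor 00110011 = 01000101
01111011 xor 10100111 = 11011100
01000100 xor 10010110 = 11010010
11111100 xor 00101010 = 11010110
11101010 xor 10011111 = 01110101
00011110 xor 10101110 = 10110000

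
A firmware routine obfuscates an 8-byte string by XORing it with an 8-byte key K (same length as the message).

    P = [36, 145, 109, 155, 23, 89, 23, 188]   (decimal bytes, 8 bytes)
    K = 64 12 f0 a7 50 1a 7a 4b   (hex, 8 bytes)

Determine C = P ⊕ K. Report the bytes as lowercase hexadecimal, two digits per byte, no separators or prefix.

XOR is its own inverse, so applying the key byte-wise gives the result directly.
byte 0: 00100100 XOR 01100100 = 01000000
byte 1: 10010001 XOR 00010010 = 10000011
byte 2: 01101101 XOR 11110000 = 10011101
byte 3: 10011011 XOR 10100111 = 00111100
byte 4: 00010111 XOR 01010000 = 01000111
byte 5: 01011001 XOR 00011010 = 01000011
byte 6: 00010111 XOR 01111010 = 01101101
byte 7: 10111100 XOR 01001011 = 11110111

40839d3c47436df7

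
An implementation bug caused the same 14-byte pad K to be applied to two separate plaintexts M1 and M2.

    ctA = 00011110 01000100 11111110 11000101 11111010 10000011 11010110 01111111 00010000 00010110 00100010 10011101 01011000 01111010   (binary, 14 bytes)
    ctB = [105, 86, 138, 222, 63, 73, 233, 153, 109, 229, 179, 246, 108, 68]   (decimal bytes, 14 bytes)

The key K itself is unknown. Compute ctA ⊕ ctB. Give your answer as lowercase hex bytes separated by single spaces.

77 12 74 1b c5 ca 3f e6 7d f3 91 6b 34 3e

ctA ⊕ ctB = (M1 ⊕ K) ⊕ (M2 ⊕ K) = M1 ⊕ M2 — the shared key cancels under XOR.
1e ^ 69 = 77
44 ^ 56 = 12
fe ^ 8a = 74
c5 ^ de = 1b
fa ^ 3f = c5
83 ^ 49 = ca
d6 ^ e9 = 3f
7f ^ 99 = e6
10 ^ 6d = 7d
16 ^ e5 = f3
22 ^ b3 = 91
9d ^ f6 = 6b
58 ^ 6c = 34
7a ^ 44 = 3e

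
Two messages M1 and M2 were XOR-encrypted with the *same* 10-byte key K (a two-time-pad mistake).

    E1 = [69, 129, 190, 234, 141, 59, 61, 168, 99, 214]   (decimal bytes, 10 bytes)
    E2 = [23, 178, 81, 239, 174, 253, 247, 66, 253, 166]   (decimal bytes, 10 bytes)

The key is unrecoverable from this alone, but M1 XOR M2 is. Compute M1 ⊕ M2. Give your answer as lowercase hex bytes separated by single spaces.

52 33 ef 05 23 c6 ca ea 9e 70

E1 ⊕ E2 = (M1 ⊕ K) ⊕ (M2 ⊕ K) = M1 ⊕ M2 — the shared key cancels under XOR.
byte 0: 45 xor 17 = 52
byte 1: 81 xor b2 = 33
byte 2: be xor 51 = ef
byte 3: ea xor ef = 05
byte 4: 8d xor ae = 23
byte 5: 3b xor fd = c6
byte 6: 3d xor f7 = ca
byte 7: a8 xor 42 = ea
byte 8: 63 xor fd = 9e
byte 9: d6 xor a6 = 70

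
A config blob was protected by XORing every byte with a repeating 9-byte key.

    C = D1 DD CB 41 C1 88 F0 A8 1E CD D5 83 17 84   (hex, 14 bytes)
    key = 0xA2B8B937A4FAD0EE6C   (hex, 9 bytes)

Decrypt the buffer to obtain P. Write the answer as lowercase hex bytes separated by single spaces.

73 65 72 76 65 72 20 46 72 6f 6d 3a 20 20

The 9-byte key repeats, so the effective keystream is a2 b8 b9 37 a4 fa d0 ee 6c a2 b8 b9 37 a4.
byte 0: d1 XOR a2 = 73
byte 1: dd XOR b8 = 65
byte 2: cb XOR b9 = 72
byte 3: 41 XOR 37 = 76
byte 4: c1 XOR a4 = 65
byte 5: 88 XOR fa = 72
byte 6: f0 XOR d0 = 20
byte 7: a8 XOR ee = 46
byte 8: 1e XOR 6c = 72
byte 9: cd XOR a2 = 6f
byte 10: d5 XOR b8 = 6d
byte 11: 83 XOR b9 = 3a
byte 12: 17 XOR 37 = 20
byte 13: 84 XOR a4 = 20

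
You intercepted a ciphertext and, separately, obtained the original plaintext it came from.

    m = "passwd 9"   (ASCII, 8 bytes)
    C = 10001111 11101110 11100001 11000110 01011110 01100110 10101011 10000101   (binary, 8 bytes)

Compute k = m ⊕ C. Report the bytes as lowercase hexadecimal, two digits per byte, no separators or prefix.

Since C = m ⊕ k, XORing both sides with m gives k = m ⊕ C.
byte 0: 70 xor 8f = ff
byte 1: 61 xor ee = 8f
byte 2: 73 xor e1 = 92
byte 3: 73 xor c6 = b5
byte 4: 77 xor 5e = 29
byte 5: 64 xor 66 = 02
byte 6: 20 xor ab = 8b
byte 7: 39 xor 85 = bc

ff8f92b529028bbc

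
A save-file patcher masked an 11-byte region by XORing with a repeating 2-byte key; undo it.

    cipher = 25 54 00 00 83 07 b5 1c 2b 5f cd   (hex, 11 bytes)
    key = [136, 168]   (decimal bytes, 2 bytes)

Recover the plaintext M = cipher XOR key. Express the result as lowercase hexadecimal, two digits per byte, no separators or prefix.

The 2-byte key repeats, so the effective keystream is 88 a8 88 a8 88 a8 88 a8 88 a8 88.
byte 0: 25 XOR 88 = ad
byte 1: 54 XOR a8 = fc
byte 2: 00 XOR 88 = 88
byte 3: 00 XOR a8 = a8
byte 4: 83 XOR 88 = 0b
byte 5: 07 XOR a8 = af
byte 6: b5 XOR 88 = 3d
byte 7: 1c XOR a8 = b4
byte 8: 2b XOR 88 = a3
byte 9: 5f XOR a8 = f7
byte 10: cd XOR 88 = 45

adfc88a80baf3db4a3f745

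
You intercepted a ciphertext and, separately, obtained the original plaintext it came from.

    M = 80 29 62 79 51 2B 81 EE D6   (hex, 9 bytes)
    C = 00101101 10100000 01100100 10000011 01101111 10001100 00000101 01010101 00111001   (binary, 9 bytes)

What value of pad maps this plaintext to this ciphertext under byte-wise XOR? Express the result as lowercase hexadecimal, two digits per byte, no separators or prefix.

ad8906fa3ea784bbef

Since C = M ⊕ pad, XORing both sides with M gives pad = M ⊕ C.
byte 0: 80 ^ 2d = ad
byte 1: 29 ^ a0 = 89
byte 2: 62 ^ 64 = 06
byte 3: 79 ^ 83 = fa
byte 4: 51 ^ 6f = 3e
byte 5: 2b ^ 8c = a7
byte 6: 81 ^ 05 = 84
byte 7: ee ^ 55 = bb
byte 8: d6 ^ 39 = ef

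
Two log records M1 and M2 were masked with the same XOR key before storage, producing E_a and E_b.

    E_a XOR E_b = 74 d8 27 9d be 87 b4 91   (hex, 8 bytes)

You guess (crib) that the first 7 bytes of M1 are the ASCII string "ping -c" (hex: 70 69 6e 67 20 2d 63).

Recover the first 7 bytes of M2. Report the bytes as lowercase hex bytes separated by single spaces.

04 b1 49 fa 9e aa d7

Since E_a ⊕ E_b = M1 ⊕ M2, XORing with the guessed M1 bytes yields the corresponding M2 bytes: M2 = (E_a ⊕ E_b) ⊕ M1.
74 XOR 70 = 04
d8 XOR 69 = b1
27 XOR 6e = 49
9d XOR 67 = fa
be XOR 20 = 9e
87 XOR 2d = aa
b4 XOR 63 = d7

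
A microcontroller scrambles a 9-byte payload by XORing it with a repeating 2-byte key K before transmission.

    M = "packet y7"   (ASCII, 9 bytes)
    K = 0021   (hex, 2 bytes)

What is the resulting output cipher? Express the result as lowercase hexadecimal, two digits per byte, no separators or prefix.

The 2-byte key repeats, so the effective keystream is 00 21 00 21 00 21 00 21 00.
byte 0: 112 XOR   0 = 112
byte 1:  97 XOR  33 =  64
byte 2:  99 XOR   0 =  99
byte 3: 107 XOR  33 =  74
byte 4: 101 XOR   0 = 101
byte 5: 116 XOR  33 =  85
byte 6:  32 XOR   0 =  32
byte 7: 121 XOR  33 =  88
byte 8:  55 XOR   0 =  55

7040634a6555205837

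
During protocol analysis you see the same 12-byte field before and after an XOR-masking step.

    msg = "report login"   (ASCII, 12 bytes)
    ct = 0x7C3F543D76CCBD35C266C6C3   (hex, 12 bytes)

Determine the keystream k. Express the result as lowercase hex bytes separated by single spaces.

0e 5a 24 52 04 b8 9d 59 ad 01 af ad

Since ct = msg ⊕ k, XORing both sides with msg gives k = msg ⊕ ct.
72 xor 7c = 0e
65 xor 3f = 5a
70 xor 54 = 24
6f xor 3d = 52
72 xor 76 = 04
74 xor cc = b8
20 xor bd = 9d
6c xor 35 = 59
6f xor c2 = ad
67 xor 66 = 01
69 xor c6 = af
6e xor c3 = ad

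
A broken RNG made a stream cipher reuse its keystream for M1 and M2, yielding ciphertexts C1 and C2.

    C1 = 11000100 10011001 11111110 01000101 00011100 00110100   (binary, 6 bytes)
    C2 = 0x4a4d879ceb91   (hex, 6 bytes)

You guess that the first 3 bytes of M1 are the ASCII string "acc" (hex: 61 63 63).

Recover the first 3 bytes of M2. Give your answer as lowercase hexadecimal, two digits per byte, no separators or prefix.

First, C1 ⊕ C2 = (M1 ⊕ K) ⊕ (M2 ⊕ K) = M1 ⊕ M2, so the key drops out. Then M2 = (M1 ⊕ M2) ⊕ M1 over the first 3 bytes.
byte 0: (c4 XOR 4a) XOR 61 = 8e XOR 61 = ef
byte 1: (99 XOR 4d) XOR 63 = d4 XOR 63 = b7
byte 2: (fe XOR 87) XOR 63 = 79 XOR 63 = 1a

efb71a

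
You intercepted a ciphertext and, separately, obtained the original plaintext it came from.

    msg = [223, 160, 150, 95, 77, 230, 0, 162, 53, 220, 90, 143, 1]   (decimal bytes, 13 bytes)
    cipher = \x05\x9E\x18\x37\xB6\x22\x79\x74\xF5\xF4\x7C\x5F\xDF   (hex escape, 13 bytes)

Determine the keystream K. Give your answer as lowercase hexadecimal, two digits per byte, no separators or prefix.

Since cipher = msg ⊕ K, XORing both sides with msg gives K = msg ⊕ cipher.
byte 0: df xor 05 = da
byte 1: a0 xor 9e = 3e
byte 2: 96 xor 18 = 8e
byte 3: 5f xor 37 = 68
byte 4: 4d xor b6 = fb
byte 5: e6 xor 22 = c4
byte 6: 00 xor 79 = 79
byte 7: a2 xor 74 = d6
byte 8: 35 xor f5 = c0
byte 9: dc xor f4 = 28
byte 10: 5a xor 7c = 26
byte 11: 8f xor 5f = d0
byte 12: 01 xor df = de

da3e8e68fbc479d6c02826d0de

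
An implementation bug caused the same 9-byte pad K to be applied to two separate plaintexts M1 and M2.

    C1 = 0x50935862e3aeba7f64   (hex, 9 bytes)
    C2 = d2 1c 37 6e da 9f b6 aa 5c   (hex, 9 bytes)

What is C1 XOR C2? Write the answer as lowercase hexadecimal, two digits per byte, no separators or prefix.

C1 ⊕ C2 = (M1 ⊕ K) ⊕ (M2 ⊕ K) = M1 ⊕ M2 — the shared key cancels under XOR.
byte 0: 50 ⊕ d2 = 82
byte 1: 93 ⊕ 1c = 8f
byte 2: 58 ⊕ 37 = 6f
byte 3: 62 ⊕ 6e = 0c
byte 4: e3 ⊕ da = 39
byte 5: ae ⊕ 9f = 31
byte 6: ba ⊕ b6 = 0c
byte 7: 7f ⊕ aa = d5
byte 8: 64 ⊕ 5c = 38

828f6f0c39310cd538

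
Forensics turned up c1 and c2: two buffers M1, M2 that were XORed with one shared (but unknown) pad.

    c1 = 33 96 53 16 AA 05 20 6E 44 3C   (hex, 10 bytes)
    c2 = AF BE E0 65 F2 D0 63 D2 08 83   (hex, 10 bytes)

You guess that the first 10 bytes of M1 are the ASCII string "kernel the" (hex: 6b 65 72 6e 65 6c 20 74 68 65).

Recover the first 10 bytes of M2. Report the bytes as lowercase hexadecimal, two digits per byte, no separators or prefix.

f74dc11d3db963c824da

First, c1 ⊕ c2 = (M1 ⊕ K) ⊕ (M2 ⊕ K) = M1 ⊕ M2, so the key drops out. Then M2 = (M1 ⊕ M2) ⊕ M1 over the first 10 bytes.
byte 0: (33 ^ af) ^ 6b = 9c ^ 6b = f7
byte 1: (96 ^ be) ^ 65 = 28 ^ 65 = 4d
byte 2: (53 ^ e0) ^ 72 = b3 ^ 72 = c1
byte 3: (16 ^ 65) ^ 6e = 73 ^ 6e = 1d
byte 4: (aa ^ f2) ^ 65 = 58 ^ 65 = 3d
byte 5: (05 ^ d0) ^ 6c = d5 ^ 6c = b9
byte 6: (20 ^ 63) ^ 20 = 43 ^ 20 = 63
byte 7: (6e ^ d2) ^ 74 = bc ^ 74 = c8
byte 8: (44 ^ 08) ^ 68 = 4c ^ 68 = 24
byte 9: (3c ^ 83) ^ 65 = bf ^ 65 = da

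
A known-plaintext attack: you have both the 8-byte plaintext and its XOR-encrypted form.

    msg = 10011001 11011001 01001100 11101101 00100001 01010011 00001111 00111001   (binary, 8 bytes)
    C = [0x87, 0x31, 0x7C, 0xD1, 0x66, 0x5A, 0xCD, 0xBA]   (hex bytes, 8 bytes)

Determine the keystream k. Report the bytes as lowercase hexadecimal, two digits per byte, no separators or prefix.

Since C = msg ⊕ k, XORing both sides with msg gives k = msg ⊕ C.
byte 0: 99 xor 87 = 1e
byte 1: d9 xor 31 = e8
byte 2: 4c xor 7c = 30
byte 3: ed xor d1 = 3c
byte 4: 21 xor 66 = 47
byte 5: 53 xor 5a = 09
byte 6: 0f xor cd = c2
byte 7: 39 xor ba = 83

1ee8303c4709c283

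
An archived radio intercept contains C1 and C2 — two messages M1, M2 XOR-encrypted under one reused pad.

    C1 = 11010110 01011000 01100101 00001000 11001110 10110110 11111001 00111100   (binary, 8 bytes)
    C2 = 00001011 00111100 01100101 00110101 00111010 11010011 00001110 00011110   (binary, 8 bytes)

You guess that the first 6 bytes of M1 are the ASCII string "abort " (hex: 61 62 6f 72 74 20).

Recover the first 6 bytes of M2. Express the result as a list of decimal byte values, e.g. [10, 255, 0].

First, C1 ⊕ C2 = (M1 ⊕ K) ⊕ (M2 ⊕ K) = M1 ⊕ M2, so the key drops out. Then M2 = (M1 ⊕ M2) ⊕ M1 over the first 6 bytes.
byte 0: (d6 ^ 0b) ^ 61 = dd ^ 61 = bc
byte 1: (58 ^ 3c) ^ 62 = 64 ^ 62 = 06
byte 2: (65 ^ 65) ^ 6f = 00 ^ 6f = 6f
byte 3: (08 ^ 35) ^ 72 = 3d ^ 72 = 4f
byte 4: (ce ^ 3a) ^ 74 = f4 ^ 74 = 80
byte 5: (b6 ^ d3) ^ 20 = 65 ^ 20 = 45

[188, 6, 111, 79, 128, 69]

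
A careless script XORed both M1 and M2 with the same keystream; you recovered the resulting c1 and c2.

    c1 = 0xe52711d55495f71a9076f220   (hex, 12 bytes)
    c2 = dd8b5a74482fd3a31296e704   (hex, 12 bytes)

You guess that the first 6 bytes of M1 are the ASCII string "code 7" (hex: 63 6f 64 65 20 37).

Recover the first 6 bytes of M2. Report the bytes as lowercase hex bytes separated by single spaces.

First, c1 ⊕ c2 = (M1 ⊕ K) ⊕ (M2 ⊕ K) = M1 ⊕ M2, so the key drops out. Then M2 = (M1 ⊕ M2) ⊕ M1 over the first 6 bytes.
byte 0: (e5 XOR dd) XOR 63 = 38 XOR 63 = 5b
byte 1: (27 XOR 8b) XOR 6f = ac XOR 6f = c3
byte 2: (11 XOR 5a) XOR 64 = 4b XOR 64 = 2f
byte 3: (d5 XOR 74) XOR 65 = a1 XOR 65 = c4
byte 4: (54 XOR 48) XOR 20 = 1c XOR 20 = 3c
byte 5: (95 XOR 2f) XOR 37 = ba XOR 37 = 8d

5b c3 2f c4 3c 8d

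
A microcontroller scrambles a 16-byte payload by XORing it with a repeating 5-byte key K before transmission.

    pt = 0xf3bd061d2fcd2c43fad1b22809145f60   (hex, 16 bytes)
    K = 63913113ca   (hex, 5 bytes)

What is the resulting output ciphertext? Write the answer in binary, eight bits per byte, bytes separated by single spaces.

10010000 00101100 00110111 00001110 11100101 10101110 10111101 01110010 11101001 00011011 11010001 10111001 00111000 00000111 10010101 00000011

The 5-byte key repeats, so the effective keystream is 63 91 31 13 ca 63 91 31 13 ca 63 91 31 13 ca 63.
byte 0: 243 xor  99 = 144
byte 1: 189 xor 145 =  44
byte 2:   6 xor  49 =  55
byte 3:  29 xor  19 =  14
byte 4:  47 xor 202 = 229
byte 5: 205 xor  99 = 174
byte 6:  44 xor 145 = 189
byte 7:  67 xor  49 = 114
byte 8: 250 xor  19 = 233
byte 9: 209 xor 202 =  27
byte 10: 178 xor  99 = 209
byte 11:  40 xor 145 = 185
byte 12:   9 xor  49 =  56
byte 13:  20 xor  19 =   7
byte 14:  95 xor 202 = 149
byte 15:  96 xor  99 =   3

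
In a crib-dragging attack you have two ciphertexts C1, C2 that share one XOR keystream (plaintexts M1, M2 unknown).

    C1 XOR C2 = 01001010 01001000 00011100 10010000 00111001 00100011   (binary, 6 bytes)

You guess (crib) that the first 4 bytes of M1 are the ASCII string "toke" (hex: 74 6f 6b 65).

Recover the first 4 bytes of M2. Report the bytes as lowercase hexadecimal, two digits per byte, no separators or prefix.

Since C1 ⊕ C2 = M1 ⊕ M2, XORing with the guessed M1 bytes yields the corresponding M2 bytes: M2 = (C1 ⊕ C2) ⊕ M1.
byte 0: 4a XOR 74 = 3e
byte 1: 48 XOR 6f = 27
byte 2: 1c XOR 6b = 77
byte 3: 90 XOR 65 = f5

3e2777f5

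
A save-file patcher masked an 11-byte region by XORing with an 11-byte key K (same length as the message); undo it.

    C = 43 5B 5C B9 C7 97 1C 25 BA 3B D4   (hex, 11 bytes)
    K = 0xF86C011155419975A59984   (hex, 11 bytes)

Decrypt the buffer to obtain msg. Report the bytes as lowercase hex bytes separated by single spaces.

43 XOR f8 = bb
5b XOR 6c = 37
5c XOR 01 = 5d
b9 XOR 11 = a8
c7 XOR 55 = 92
97 XOR 41 = d6
1c XOR 99 = 85
25 XOR 75 = 50
ba XOR a5 = 1f
3b XOR 99 = a2
d4 XOR 84 = 50

bb 37 5d a8 92 d6 85 50 1f a2 50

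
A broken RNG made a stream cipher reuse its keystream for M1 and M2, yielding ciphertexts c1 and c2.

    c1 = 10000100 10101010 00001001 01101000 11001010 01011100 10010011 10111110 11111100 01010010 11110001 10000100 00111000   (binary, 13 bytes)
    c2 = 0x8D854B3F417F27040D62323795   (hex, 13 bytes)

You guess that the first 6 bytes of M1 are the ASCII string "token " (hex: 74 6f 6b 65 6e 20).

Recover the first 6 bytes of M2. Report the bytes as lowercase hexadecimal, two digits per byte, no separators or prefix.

First, c1 ⊕ c2 = (M1 ⊕ K) ⊕ (M2 ⊕ K) = M1 ⊕ M2, so the key drops out. Then M2 = (M1 ⊕ M2) ⊕ M1 over the first 6 bytes.
byte 0: (84 xor 8d) xor 74 = 09 xor 74 = 7d
byte 1: (aa xor 85) xor 6f = 2f xor 6f = 40
byte 2: (09 xor 4b) xor 6b = 42 xor 6b = 29
byte 3: (68 xor 3f) xor 65 = 57 xor 65 = 32
byte 4: (ca xor 41) xor 6e = 8b xor 6e = e5
byte 5: (5c xor 7f) xor 20 = 23 xor 20 = 03

7d402932e503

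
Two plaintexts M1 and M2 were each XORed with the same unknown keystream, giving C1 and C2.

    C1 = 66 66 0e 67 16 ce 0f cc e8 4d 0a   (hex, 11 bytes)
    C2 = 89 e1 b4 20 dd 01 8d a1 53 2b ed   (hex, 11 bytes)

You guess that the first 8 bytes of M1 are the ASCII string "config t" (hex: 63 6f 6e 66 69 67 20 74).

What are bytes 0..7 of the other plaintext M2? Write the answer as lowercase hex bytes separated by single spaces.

First, C1 ⊕ C2 = (M1 ⊕ K) ⊕ (M2 ⊕ K) = M1 ⊕ M2, so the key drops out. Then M2 = (M1 ⊕ M2) ⊕ M1 over the first 8 bytes.
byte 0: (66 ^ 89) ^ 63 = ef ^ 63 = 8c
byte 1: (66 ^ e1) ^ 6f = 87 ^ 6f = e8
byte 2: (0e ^ b4) ^ 6e = ba ^ 6e = d4
byte 3: (67 ^ 20) ^ 66 = 47 ^ 66 = 21
byte 4: (16 ^ dd) ^ 69 = cb ^ 69 = a2
byte 5: (ce ^ 01) ^ 67 = cf ^ 67 = a8
byte 6: (0f ^ 8d) ^ 20 = 82 ^ 20 = a2
byte 7: (cc ^ a1) ^ 74 = 6d ^ 74 = 19

8c e8 d4 21 a2 a8 a2 19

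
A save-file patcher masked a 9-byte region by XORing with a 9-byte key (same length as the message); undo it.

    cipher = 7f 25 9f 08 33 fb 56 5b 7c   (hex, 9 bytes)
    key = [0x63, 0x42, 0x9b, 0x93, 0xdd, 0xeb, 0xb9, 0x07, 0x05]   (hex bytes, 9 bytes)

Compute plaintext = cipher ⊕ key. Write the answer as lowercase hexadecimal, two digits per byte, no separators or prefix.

7f xor 63 = 1c
25 xor 42 = 67
9f xor 9b = 04
08 xor 93 = 9b
33 xor dd = ee
fb xor eb = 10
56 xor b9 = ef
5b xor 07 = 5c
7c xor 05 = 79

1c67049bee10ef5c79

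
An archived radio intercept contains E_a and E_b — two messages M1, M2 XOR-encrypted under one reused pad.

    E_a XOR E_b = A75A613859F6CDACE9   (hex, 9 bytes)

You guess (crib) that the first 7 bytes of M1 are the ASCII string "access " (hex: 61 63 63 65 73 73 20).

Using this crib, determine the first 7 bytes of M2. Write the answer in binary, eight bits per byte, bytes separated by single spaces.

11000110 00111001 00000010 01011101 00101010 10000101 11101101

Since E_a ⊕ E_b = M1 ⊕ M2, XORing with the guessed M1 bytes yields the corresponding M2 bytes: M2 = (E_a ⊕ E_b) ⊕ M1.
byte 0: a7 XOR 61 = c6
byte 1: 5a XOR 63 = 39
byte 2: 61 XOR 63 = 02
byte 3: 38 XOR 65 = 5d
byte 4: 59 XOR 73 = 2a
byte 5: f6 XOR 73 = 85
byte 6: cd XOR 20 = ed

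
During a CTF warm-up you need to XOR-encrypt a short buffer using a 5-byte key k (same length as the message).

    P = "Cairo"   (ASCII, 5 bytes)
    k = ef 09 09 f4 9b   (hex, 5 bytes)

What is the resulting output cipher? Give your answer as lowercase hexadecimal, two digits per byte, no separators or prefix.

XOR is its own inverse, so applying the key byte-wise gives the result directly.
43 ^ ef = ac
61 ^ 09 = 68
69 ^ 09 = 60
72 ^ f4 = 86
6f ^ 9b = f4

ac686086f4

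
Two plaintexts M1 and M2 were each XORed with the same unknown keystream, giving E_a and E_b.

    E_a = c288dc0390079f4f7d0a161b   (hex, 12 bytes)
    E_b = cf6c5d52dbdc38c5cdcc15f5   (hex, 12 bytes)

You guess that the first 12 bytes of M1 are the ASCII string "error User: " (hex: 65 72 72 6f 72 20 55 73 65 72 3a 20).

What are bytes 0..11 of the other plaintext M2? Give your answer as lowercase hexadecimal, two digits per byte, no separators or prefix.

6896f33e39fbf2f9d5b439ce

First, E_a ⊕ E_b = (M1 ⊕ K) ⊕ (M2 ⊕ K) = M1 ⊕ M2, so the key drops out. Then M2 = (M1 ⊕ M2) ⊕ M1 over the first 12 bytes.
byte 0: (c2 ⊕ cf) ⊕ 65 = 0d ⊕ 65 = 68
byte 1: (88 ⊕ 6c) ⊕ 72 = e4 ⊕ 72 = 96
byte 2: (dc ⊕ 5d) ⊕ 72 = 81 ⊕ 72 = f3
byte 3: (03 ⊕ 52) ⊕ 6f = 51 ⊕ 6f = 3e
byte 4: (90 ⊕ db) ⊕ 72 = 4b ⊕ 72 = 39
byte 5: (07 ⊕ dc) ⊕ 20 = db ⊕ 20 = fb
byte 6: (9f ⊕ 38) ⊕ 55 = a7 ⊕ 55 = f2
byte 7: (4f ⊕ c5) ⊕ 73 = 8a ⊕ 73 = f9
byte 8: (7d ⊕ cd) ⊕ 65 = b0 ⊕ 65 = d5
byte 9: (0a ⊕ cc) ⊕ 72 = c6 ⊕ 72 = b4
byte 10: (16 ⊕ 15) ⊕ 3a = 03 ⊕ 3a = 39
byte 11: (1b ⊕ f5) ⊕ 20 = ee ⊕ 20 = ce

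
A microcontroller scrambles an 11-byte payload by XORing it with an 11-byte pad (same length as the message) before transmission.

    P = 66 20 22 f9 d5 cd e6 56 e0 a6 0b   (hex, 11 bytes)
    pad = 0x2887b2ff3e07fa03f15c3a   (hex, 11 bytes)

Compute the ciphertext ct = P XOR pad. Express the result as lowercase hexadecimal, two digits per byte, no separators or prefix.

XOR is its own inverse, so applying the key byte-wise gives the result directly.
102 ⊕  40 =  78
 32 ⊕ 135 = 167
 34 ⊕ 178 = 144
249 ⊕ 255 =   6
213 ⊕  62 = 235
205 ⊕   7 = 202
230 ⊕ 250 =  28
 86 ⊕   3 =  85
224 ⊕ 241 =  17
166 ⊕  92 = 250
 11 ⊕  58 =  49

4ea79006ebca1c5511fa31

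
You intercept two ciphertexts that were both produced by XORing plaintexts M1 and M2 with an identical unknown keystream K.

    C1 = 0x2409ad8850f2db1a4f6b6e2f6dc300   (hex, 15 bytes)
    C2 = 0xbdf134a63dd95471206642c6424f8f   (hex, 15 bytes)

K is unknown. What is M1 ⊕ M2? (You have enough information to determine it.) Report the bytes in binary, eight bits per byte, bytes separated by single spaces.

C1 ⊕ C2 = (M1 ⊕ K) ⊕ (M2 ⊕ K) = M1 ⊕ M2 — the shared key cancels under XOR.
00100100 xor 10111101 = 10011001
00001001 xor 11110001 = 11111000
10101101 xor 00110100 = 10011001
10001000 xor 10100110 = 00101110
01010000 xor 00111101 = 01101101
11110010 xor 11011001 = 00101011
11011011 xor 01010100 = 10001111
00011010 xor 01110001 = 01101011
01001111 xor 00100000 = 01101111
01101011 xor 01100110 = 00001101
01101110 xor 01000010 = 00101100
00101111 xor 11000110 = 11101001
01101101 xor 01000010 = 00101111
11000011 xor 01001111 = 10001100
00000000 xor 10001111 = 10001111

10011001 11111000 10011001 00101110 01101101 00101011 10001111 01101011 01101111 00001101 00101100 11101001 00101111 10001100 10001111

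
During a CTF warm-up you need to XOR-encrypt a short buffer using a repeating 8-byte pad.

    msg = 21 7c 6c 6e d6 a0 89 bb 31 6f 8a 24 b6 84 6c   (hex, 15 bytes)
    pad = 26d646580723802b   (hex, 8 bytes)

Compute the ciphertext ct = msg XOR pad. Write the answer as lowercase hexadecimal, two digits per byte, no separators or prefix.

The 8-byte key repeats, so the effective keystream is 26 d6 46 58 07 23 80 2b 26 d6 46 58 07 23 80.
byte 0:  33 xor  38 =   7
byte 1: 124 xor 214 = 170
byte 2: 108 xor  70 =  42
byte 3: 110 xor  88 =  54
byte 4: 214 xor   7 = 209
byte 5: 160 xor  35 = 131
byte 6: 137 xor 128 =   9
byte 7: 187 xor  43 = 144
byte 8:  49 xor  38 =  23
byte 9: 111 xor 214 = 185
byte 10: 138 xor  70 = 204
byte 11:  36 xor  88 = 124
byte 12: 182 xor   7 = 177
byte 13: 132 xor  35 = 167
byte 14: 108 xor 128 = 236

07aa2a36d183099017b9cc7cb1a7ec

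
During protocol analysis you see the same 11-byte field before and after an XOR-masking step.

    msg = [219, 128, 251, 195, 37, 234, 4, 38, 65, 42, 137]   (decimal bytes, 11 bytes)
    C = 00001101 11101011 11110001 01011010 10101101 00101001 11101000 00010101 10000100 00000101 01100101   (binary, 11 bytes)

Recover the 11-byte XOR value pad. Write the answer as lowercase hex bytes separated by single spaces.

d6 6b 0a 99 88 c3 ec 33 c5 2f ec

Since C = msg ⊕ pad, XORing both sides with msg gives pad = msg ⊕ C.
11011011 ⊕ 00001101 = 11010110
10000000 ⊕ 11101011 = 01101011
11111011 ⊕ 11110001 = 00001010
11000011 ⊕ 01011010 = 10011001
00100101 ⊕ 10101101 = 10001000
11101010 ⊕ 00101001 = 11000011
00000100 ⊕ 11101000 = 11101100
00100110 ⊕ 00010101 = 00110011
01000001 ⊕ 10000100 = 11000101
00101010 ⊕ 00000101 = 00101111
10001001 ⊕ 01100101 = 11101100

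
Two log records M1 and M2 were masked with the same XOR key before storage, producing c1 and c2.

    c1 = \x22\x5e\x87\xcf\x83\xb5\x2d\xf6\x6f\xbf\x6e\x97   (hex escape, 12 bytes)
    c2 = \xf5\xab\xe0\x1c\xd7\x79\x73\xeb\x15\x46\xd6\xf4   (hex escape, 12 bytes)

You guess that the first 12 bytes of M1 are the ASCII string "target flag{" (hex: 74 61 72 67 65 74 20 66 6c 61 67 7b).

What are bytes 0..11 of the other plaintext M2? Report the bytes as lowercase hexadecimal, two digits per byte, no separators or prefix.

a39415b431b87e7b1698df18

First, c1 ⊕ c2 = (M1 ⊕ K) ⊕ (M2 ⊕ K) = M1 ⊕ M2, so the key drops out. Then M2 = (M1 ⊕ M2) ⊕ M1 over the first 12 bytes.
byte 0: (22 ⊕ f5) ⊕ 74 = d7 ⊕ 74 = a3
byte 1: (5e ⊕ ab) ⊕ 61 = f5 ⊕ 61 = 94
byte 2: (87 ⊕ e0) ⊕ 72 = 67 ⊕ 72 = 15
byte 3: (cf ⊕ 1c) ⊕ 67 = d3 ⊕ 67 = b4
byte 4: (83 ⊕ d7) ⊕ 65 = 54 ⊕ 65 = 31
byte 5: (b5 ⊕ 79) ⊕ 74 = cc ⊕ 74 = b8
byte 6: (2d ⊕ 73) ⊕ 20 = 5e ⊕ 20 = 7e
byte 7: (f6 ⊕ eb) ⊕ 66 = 1d ⊕ 66 = 7b
byte 8: (6f ⊕ 15) ⊕ 6c = 7a ⊕ 6c = 16
byte 9: (bf ⊕ 46) ⊕ 61 = f9 ⊕ 61 = 98
byte 10: (6e ⊕ d6) ⊕ 67 = b8 ⊕ 67 = df
byte 11: (97 ⊕ f4) ⊕ 7b = 63 ⊕ 7b = 18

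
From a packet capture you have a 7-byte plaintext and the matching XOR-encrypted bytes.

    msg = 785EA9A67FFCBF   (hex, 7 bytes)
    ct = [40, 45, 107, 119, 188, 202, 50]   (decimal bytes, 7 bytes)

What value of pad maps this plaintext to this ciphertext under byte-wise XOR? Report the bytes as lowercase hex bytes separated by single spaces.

50 73 c2 d1 c3 36 8d

Since ct = msg ⊕ pad, XORing both sides with msg gives pad = msg ⊕ ct.
120 ⊕  40 =  80
 94 ⊕  45 = 115
169 ⊕ 107 = 194
166 ⊕ 119 = 209
127 ⊕ 188 = 195
252 ⊕ 202 =  54
191 ⊕  50 = 141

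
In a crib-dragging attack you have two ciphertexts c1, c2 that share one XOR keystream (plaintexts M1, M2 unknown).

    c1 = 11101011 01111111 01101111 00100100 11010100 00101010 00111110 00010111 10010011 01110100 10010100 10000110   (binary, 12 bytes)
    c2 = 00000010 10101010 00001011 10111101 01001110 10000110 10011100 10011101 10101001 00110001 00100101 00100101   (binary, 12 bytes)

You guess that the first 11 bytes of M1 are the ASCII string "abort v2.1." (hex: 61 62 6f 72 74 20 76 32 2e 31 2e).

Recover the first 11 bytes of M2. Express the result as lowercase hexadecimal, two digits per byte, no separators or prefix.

First, c1 ⊕ c2 = (M1 ⊕ K) ⊕ (M2 ⊕ K) = M1 ⊕ M2, so the key drops out. Then M2 = (M1 ⊕ M2) ⊕ M1 over the first 11 bytes.
byte 0: (eb xor 02) xor 61 = e9 xor 61 = 88
byte 1: (7f xor aa) xor 62 = d5 xor 62 = b7
byte 2: (6f xor 0b) xor 6f = 64 xor 6f = 0b
byte 3: (24 xor bd) xor 72 = 99 xor 72 = eb
byte 4: (d4 xor 4e) xor 74 = 9a xor 74 = ee
byte 5: (2a xor 86) xor 20 = ac xor 20 = 8c
byte 6: (3e xor 9c) xor 76 = a2 xor 76 = d4
byte 7: (17 xor 9d) xor 32 = 8a xor 32 = b8
byte 8: (93 xor a9) xor 2e = 3a xor 2e = 14
byte 9: (74 xor 31) xor 31 = 45 xor 31 = 74
byte 10: (94 xor 25) xor 2e = b1 xor 2e = 9f

88b70bebee8cd4b814749f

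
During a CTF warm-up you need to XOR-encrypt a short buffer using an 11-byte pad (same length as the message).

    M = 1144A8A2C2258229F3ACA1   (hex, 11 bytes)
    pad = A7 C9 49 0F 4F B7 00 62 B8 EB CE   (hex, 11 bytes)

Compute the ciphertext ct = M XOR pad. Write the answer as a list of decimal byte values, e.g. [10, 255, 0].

[182, 141, 225, 173, 141, 146, 130, 75, 75, 71, 111]

XOR is its own inverse, so applying the key byte-wise gives the result directly.
00010001 xor 10100111 = 10110110
01000100 xor 11001001 = 10001101
10101000 xor 01001001 = 11100001
10100010 xor 00001111 = 10101101
11000010 xor 01001111 = 10001101
00100101 xor 10110111 = 10010010
10000010 xor 00000000 = 10000010
00101001 xor 01100010 = 01001011
11110011 xor 10111000 = 01001011
10101100 xor 11101011 = 01000111
10100001 xor 11001110 = 01101111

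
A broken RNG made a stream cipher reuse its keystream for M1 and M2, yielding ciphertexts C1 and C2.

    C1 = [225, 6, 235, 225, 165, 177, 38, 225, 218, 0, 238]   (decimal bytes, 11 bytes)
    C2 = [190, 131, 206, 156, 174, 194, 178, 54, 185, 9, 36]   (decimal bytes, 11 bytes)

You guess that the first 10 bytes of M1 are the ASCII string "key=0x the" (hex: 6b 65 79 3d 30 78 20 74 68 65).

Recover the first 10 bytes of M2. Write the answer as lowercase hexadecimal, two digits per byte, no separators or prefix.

34e05c403b0bb4a30b6c

First, C1 ⊕ C2 = (M1 ⊕ K) ⊕ (M2 ⊕ K) = M1 ⊕ M2, so the key drops out. Then M2 = (M1 ⊕ M2) ⊕ M1 over the first 10 bytes.
byte 0: (e1 ⊕ be) ⊕ 6b = 5f ⊕ 6b = 34
byte 1: (06 ⊕ 83) ⊕ 65 = 85 ⊕ 65 = e0
byte 2: (eb ⊕ ce) ⊕ 79 = 25 ⊕ 79 = 5c
byte 3: (e1 ⊕ 9c) ⊕ 3d = 7d ⊕ 3d = 40
byte 4: (a5 ⊕ ae) ⊕ 30 = 0b ⊕ 30 = 3b
byte 5: (b1 ⊕ c2) ⊕ 78 = 73 ⊕ 78 = 0b
byte 6: (26 ⊕ b2) ⊕ 20 = 94 ⊕ 20 = b4
byte 7: (e1 ⊕ 36) ⊕ 74 = d7 ⊕ 74 = a3
byte 8: (da ⊕ b9) ⊕ 68 = 63 ⊕ 68 = 0b
byte 9: (00 ⊕ 09) ⊕ 65 = 09 ⊕ 65 = 6c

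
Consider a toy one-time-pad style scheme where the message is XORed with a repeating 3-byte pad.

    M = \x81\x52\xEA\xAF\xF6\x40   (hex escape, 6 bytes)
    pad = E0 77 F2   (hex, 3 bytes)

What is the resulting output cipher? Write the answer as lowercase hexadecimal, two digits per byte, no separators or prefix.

6125184f81b2

The 3-byte key repeats, so the effective keystream is e0 77 f2 e0 77 f2.
byte 0: 81 ⊕ e0 = 61
byte 1: 52 ⊕ 77 = 25
byte 2: ea ⊕ f2 = 18
byte 3: af ⊕ e0 = 4f
byte 4: f6 ⊕ 77 = 81
byte 5: 40 ⊕ f2 = b2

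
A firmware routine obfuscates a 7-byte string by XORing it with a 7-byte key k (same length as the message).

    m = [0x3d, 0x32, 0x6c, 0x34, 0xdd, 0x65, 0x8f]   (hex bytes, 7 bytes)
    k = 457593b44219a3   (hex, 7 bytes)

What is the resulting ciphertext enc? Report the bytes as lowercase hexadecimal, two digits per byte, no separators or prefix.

7847ff809f7c2c

byte 0: 3d ⊕ 45 = 78
byte 1: 32 ⊕ 75 = 47
byte 2: 6c ⊕ 93 = ff
byte 3: 34 ⊕ b4 = 80
byte 4: dd ⊕ 42 = 9f
byte 5: 65 ⊕ 19 = 7c
byte 6: 8f ⊕ a3 = 2c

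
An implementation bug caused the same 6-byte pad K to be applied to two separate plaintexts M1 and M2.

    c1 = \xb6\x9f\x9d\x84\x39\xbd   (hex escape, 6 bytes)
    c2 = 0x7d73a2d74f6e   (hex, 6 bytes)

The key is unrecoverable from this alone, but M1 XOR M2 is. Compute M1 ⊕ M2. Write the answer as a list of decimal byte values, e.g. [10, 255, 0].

[203, 236, 63, 83, 118, 211]

c1 ⊕ c2 = (M1 ⊕ K) ⊕ (M2 ⊕ K) = M1 ⊕ M2 — the shared key cancels under XOR.
byte 0: b6 xor 7d = cb
byte 1: 9f xor 73 = ec
byte 2: 9d xor a2 = 3f
byte 3: 84 xor d7 = 53
byte 4: 39 xor 4f = 76
byte 5: bd xor 6e = d3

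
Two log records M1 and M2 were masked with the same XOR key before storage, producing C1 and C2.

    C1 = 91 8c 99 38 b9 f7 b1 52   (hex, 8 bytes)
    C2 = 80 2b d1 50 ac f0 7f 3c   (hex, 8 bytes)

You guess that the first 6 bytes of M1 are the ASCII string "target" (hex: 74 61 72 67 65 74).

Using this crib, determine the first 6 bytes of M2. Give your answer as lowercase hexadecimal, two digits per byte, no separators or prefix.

First, C1 ⊕ C2 = (M1 ⊕ K) ⊕ (M2 ⊕ K) = M1 ⊕ M2, so the key drops out. Then M2 = (M1 ⊕ M2) ⊕ M1 over the first 6 bytes.
byte 0: (91 xor 80) xor 74 = 11 xor 74 = 65
byte 1: (8c xor 2b) xor 61 = a7 xor 61 = c6
byte 2: (99 xor d1) xor 72 = 48 xor 72 = 3a
byte 3: (38 xor 50) xor 67 = 68 xor 67 = 0f
byte 4: (b9 xor ac) xor 65 = 15 xor 65 = 70
byte 5: (f7 xor f0) xor 74 = 07 xor 74 = 73

65c63a0f7073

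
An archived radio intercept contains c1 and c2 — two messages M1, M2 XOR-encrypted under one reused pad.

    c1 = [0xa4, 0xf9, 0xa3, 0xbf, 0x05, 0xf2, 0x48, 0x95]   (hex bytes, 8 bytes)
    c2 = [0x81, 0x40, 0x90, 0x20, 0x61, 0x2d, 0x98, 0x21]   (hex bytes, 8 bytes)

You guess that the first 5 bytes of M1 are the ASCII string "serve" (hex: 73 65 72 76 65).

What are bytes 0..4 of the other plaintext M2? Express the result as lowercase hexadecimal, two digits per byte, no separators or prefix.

First, c1 ⊕ c2 = (M1 ⊕ K) ⊕ (M2 ⊕ K) = M1 ⊕ M2, so the key drops out. Then M2 = (M1 ⊕ M2) ⊕ M1 over the first 5 bytes.
byte 0: (a4 XOR 81) XOR 73 = 25 XOR 73 = 56
byte 1: (f9 XOR 40) XOR 65 = b9 XOR 65 = dc
byte 2: (a3 XOR 90) XOR 72 = 33 XOR 72 = 41
byte 3: (bf XOR 20) XOR 76 = 9f XOR 76 = e9
byte 4: (05 XOR 61) XOR 65 = 64 XOR 65 = 01

56dc41e901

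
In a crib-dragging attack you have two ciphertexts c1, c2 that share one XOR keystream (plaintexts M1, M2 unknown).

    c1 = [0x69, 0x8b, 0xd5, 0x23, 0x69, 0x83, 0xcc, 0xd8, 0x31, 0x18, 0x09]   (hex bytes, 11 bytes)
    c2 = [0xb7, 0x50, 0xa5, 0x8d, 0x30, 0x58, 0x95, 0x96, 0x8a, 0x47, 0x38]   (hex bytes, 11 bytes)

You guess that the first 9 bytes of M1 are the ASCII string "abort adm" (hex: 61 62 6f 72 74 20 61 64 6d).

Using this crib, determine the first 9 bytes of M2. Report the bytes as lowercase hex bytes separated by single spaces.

First, c1 ⊕ c2 = (M1 ⊕ K) ⊕ (M2 ⊕ K) = M1 ⊕ M2, so the key drops out. Then M2 = (M1 ⊕ M2) ⊕ M1 over the first 9 bytes.
byte 0: (69 ⊕ b7) ⊕ 61 = de ⊕ 61 = bf
byte 1: (8b ⊕ 50) ⊕ 62 = db ⊕ 62 = b9
byte 2: (d5 ⊕ a5) ⊕ 6f = 70 ⊕ 6f = 1f
byte 3: (23 ⊕ 8d) ⊕ 72 = ae ⊕ 72 = dc
byte 4: (69 ⊕ 30) ⊕ 74 = 59 ⊕ 74 = 2d
byte 5: (83 ⊕ 58) ⊕ 20 = db ⊕ 20 = fb
byte 6: (cc ⊕ 95) ⊕ 61 = 59 ⊕ 61 = 38
byte 7: (d8 ⊕ 96) ⊕ 64 = 4e ⊕ 64 = 2a
byte 8: (31 ⊕ 8a) ⊕ 6d = bb ⊕ 6d = d6

bf b9 1f dc 2d fb 38 2a d6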